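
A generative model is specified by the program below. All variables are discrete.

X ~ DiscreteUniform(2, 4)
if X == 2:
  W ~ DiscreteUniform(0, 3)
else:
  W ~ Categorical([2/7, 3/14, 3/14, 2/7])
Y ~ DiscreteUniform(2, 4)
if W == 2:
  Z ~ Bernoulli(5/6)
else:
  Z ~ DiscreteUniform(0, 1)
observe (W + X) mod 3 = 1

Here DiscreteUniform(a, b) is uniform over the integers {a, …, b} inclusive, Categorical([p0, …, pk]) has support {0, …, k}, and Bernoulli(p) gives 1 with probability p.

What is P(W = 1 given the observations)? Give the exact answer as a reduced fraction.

P(W = 1 | obs) = 6/29

Enumerate traces; 24 have nonzero weight after conditioning:
  (X=2, W=2, Y=2, Z=0) weight 1/216
  (X=2, W=2, Y=2, Z=1) weight 5/216
  (X=2, W=2, Y=3, Z=0) weight 1/216
  (X=2, W=2, Y=3, Z=1) weight 5/216
  (X=2, W=2, Y=4, Z=0) weight 1/216
  (X=2, W=2, Y=4, Z=1) weight 5/216
  (X=3, W=1, Y=2, Z=0) weight 1/84
  (X=3, W=1, Y=2, Z=1) weight 1/84
  (X=4, W=0, Y=2, Z=0) weight 1/63
  (X=4, W=3, Y=2, Z=0) weight 1/63
  … 14 more
Group by W:
  weight(W=0) = 2/21
  weight(W=1) = 1/14
  weight(W=2) = 1/12
  weight(W=3) = 2/21
Total weight = 2/21 + 1/14 + 1/12 + 2/21 = 29/84
P(W=0 | obs) = 2/21 / 29/84 = 8/29
P(W=1 | obs) = 1/14 / 29/84 = 6/29
P(W=2 | obs) = 1/12 / 29/84 = 7/29
P(W=3 | obs) = 2/21 / 29/84 = 8/29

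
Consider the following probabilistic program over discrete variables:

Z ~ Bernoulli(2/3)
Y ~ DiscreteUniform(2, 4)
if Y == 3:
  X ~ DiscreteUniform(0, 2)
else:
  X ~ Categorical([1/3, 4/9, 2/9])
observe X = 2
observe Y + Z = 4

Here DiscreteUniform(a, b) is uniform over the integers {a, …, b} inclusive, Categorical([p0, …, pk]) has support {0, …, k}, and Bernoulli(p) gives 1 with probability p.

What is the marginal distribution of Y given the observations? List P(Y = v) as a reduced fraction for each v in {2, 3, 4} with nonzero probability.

Enumerate traces; 2 have nonzero weight after conditioning:
  (Z=0, Y=4, X=2) weight 2/81
  (Z=1, Y=3, X=2) weight 2/27
Group by Y:
  weight(Y=3) = 2/27
  weight(Y=4) = 2/81
Total weight = 2/27 + 2/81 = 8/81
P(Y=3 | obs) = 2/27 / 8/81 = 3/4
P(Y=4 | obs) = 2/81 / 8/81 = 1/4

P(Y=3) = 3/4, P(Y=4) = 1/4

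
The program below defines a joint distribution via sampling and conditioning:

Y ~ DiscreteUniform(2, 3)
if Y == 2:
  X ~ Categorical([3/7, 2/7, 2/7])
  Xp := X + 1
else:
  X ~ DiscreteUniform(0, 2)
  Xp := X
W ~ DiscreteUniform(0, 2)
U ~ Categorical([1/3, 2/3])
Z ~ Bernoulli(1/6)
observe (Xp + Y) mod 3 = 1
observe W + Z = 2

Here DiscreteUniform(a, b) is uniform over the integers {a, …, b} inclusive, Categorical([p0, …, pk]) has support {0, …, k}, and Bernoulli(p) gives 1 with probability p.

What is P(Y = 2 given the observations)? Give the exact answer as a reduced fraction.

Enumerate traces; 8 have nonzero weight after conditioning:
  (Y=2, X=1, W=1, U=0, Z=1) weight 1/378
  (Y=2, X=1, W=1, U=1, Z=1) weight 1/189
  (Y=2, X=1, W=2, U=0, Z=0) weight 5/378
  (Y=2, X=1, W=2, U=1, Z=0) weight 5/189
  (Y=3, X=1, W=1, U=0, Z=1) weight 1/324
  (Y=3, X=1, W=1, U=1, Z=1) weight 1/162
  (Y=3, X=1, W=2, U=0, Z=0) weight 5/324
  (Y=3, X=1, W=2, U=1, Z=0) weight 5/162
Group by Y:
  weight(Y=2) = 1/21
  weight(Y=3) = 1/18
Total weight = 1/21 + 1/18 = 13/126
P(Y=2 | obs) = 1/21 / 13/126 = 6/13
P(Y=3 | obs) = 1/18 / 13/126 = 7/13

P(Y = 2 | obs) = 6/13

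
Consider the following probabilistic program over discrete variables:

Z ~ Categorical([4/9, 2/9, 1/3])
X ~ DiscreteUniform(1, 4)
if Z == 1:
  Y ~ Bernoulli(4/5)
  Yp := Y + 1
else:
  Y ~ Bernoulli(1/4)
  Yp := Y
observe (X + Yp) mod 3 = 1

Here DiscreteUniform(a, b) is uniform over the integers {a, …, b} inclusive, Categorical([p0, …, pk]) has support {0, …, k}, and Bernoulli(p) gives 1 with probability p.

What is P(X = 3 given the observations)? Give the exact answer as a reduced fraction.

P(X = 3 | obs) = 43/285

Enumerate traces; 8 have nonzero weight after conditioning:
  (Z=0, X=1, Y=0) weight 1/12
  (Z=0, X=3, Y=1) weight 1/36
  (Z=0, X=4, Y=0) weight 1/12
  (Z=1, X=2, Y=1) weight 2/45
  (Z=1, X=3, Y=0) weight 1/90
  (Z=2, X=1, Y=0) weight 1/16
  (Z=2, X=3, Y=1) weight 1/48
  (Z=2, X=4, Y=0) weight 1/16
Group by X:
  weight(X=1) = 7/48
  weight(X=2) = 2/45
  weight(X=3) = 43/720
  weight(X=4) = 7/48
Total weight = 7/48 + 2/45 + 43/720 + 7/48 = 19/48
P(X=1 | obs) = 7/48 / 19/48 = 7/19
P(X=2 | obs) = 2/45 / 19/48 = 32/285
P(X=3 | obs) = 43/720 / 19/48 = 43/285
P(X=4 | obs) = 7/48 / 19/48 = 7/19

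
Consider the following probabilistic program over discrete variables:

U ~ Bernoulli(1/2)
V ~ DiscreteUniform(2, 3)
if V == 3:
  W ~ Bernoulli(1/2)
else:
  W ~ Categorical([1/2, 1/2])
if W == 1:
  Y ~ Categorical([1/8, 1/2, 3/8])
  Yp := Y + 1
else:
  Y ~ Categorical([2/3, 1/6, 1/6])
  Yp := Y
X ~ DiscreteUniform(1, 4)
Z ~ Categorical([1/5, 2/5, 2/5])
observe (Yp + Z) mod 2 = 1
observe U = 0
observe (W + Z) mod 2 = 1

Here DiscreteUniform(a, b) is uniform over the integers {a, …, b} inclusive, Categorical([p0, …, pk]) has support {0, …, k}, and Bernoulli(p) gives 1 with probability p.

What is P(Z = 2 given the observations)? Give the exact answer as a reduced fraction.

P(Z = 2 | obs) = 6/19

Enumerate traces; 48 have nonzero weight after conditioning:
  (U=0, V=2, W=0, Y=0, X=1, Z=1) weight 1/120
  (U=0, V=2, W=0, Y=0, X=2, Z=1) weight 1/120
  (U=0, V=2, W=0, Y=0, X=3, Z=1) weight 1/120
  (U=0, V=2, W=0, Y=0, X=4, Z=1) weight 1/120
  (U=0, V=2, W=0, Y=2, X=1, Z=1) weight 1/480
  (U=0, V=2, W=0, Y=2, X=2, Z=1) weight 1/480
  (U=0, V=2, W=0, Y=2, X=3, Z=1) weight 1/480
  (U=0, V=2, W=0, Y=2, X=4, Z=1) weight 1/480
  (U=0, V=2, W=1, Y=0, X=1, Z=0) weight 1/1280
  (U=0, V=2, W=1, Y=0, X=1, Z=2) weight 1/640
  … 38 more
Group by Z:
  weight(Z=0) = 1/40
  weight(Z=1) = 1/12
  weight(Z=2) = 1/20
Total weight = 1/40 + 1/12 + 1/20 = 19/120
P(Z=0 | obs) = 1/40 / 19/120 = 3/19
P(Z=1 | obs) = 1/12 / 19/120 = 10/19
P(Z=2 | obs) = 1/20 / 19/120 = 6/19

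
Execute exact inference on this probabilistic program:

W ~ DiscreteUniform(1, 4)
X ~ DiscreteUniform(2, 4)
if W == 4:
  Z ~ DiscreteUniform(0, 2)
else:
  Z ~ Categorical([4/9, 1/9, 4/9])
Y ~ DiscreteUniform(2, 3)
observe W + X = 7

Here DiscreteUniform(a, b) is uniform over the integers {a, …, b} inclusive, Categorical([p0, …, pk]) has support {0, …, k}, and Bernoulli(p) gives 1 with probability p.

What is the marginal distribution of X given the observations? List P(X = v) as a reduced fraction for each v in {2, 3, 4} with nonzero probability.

Enumerate traces; 12 have nonzero weight after conditioning:
  (W=3, X=4, Z=0, Y=2) weight 1/54
  (W=3, X=4, Z=0, Y=3) weight 1/54
  (W=3, X=4, Z=1, Y=2) weight 1/216
  (W=3, X=4, Z=1, Y=3) weight 1/216
  (W=3, X=4, Z=2, Y=2) weight 1/54
  (W=3, X=4, Z=2, Y=3) weight 1/54
  (W=4, X=3, Z=0, Y=2) weight 1/72
  (W=4, X=3, Z=0, Y=3) weight 1/72
  … 4 more
Group by X:
  weight(X=3) = 1/12
  weight(X=4) = 1/12
Total weight = 1/12 + 1/12 = 1/6
P(X=3 | obs) = 1/12 / 1/6 = 1/2
P(X=4 | obs) = 1/12 / 1/6 = 1/2

P(X=3) = 1/2, P(X=4) = 1/2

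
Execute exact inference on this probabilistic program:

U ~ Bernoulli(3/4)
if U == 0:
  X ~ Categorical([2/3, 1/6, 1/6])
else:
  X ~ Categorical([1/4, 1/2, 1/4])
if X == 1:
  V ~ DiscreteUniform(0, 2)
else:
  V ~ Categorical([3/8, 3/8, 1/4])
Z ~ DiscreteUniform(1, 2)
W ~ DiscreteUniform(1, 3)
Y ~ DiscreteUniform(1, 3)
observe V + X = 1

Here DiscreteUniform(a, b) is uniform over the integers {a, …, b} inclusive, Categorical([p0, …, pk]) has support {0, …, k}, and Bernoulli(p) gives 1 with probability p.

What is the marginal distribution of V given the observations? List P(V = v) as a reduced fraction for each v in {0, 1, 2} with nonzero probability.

Enumerate traces; 72 have nonzero weight after conditioning:
  (U=0, X=0, V=1, Z=1, W=1, Y=1) weight 1/288
  (U=0, X=0, V=1, Z=1, W=1, Y=2) weight 1/288
  (U=0, X=0, V=1, Z=1, W=1, Y=3) weight 1/288
  (U=0, X=0, V=1, Z=1, W=2, Y=1) weight 1/288
  (U=0, X=0, V=1, Z=1, W=2, Y=2) weight 1/288
  (U=0, X=0, V=1, Z=1, W=2, Y=3) weight 1/288
  (U=0, X=0, V=1, Z=1, W=3, Y=1) weight 1/288
  (U=0, X=0, V=1, Z=1, W=3, Y=2) weight 1/288
  (U=0, X=1, V=0, Z=1, W=1, Y=1) weight 1/1296
  … 63 more
Group by V:
  weight(V=0) = 5/36
  weight(V=1) = 17/128
Total weight = 5/36 + 17/128 = 313/1152
P(V=0 | obs) = 5/36 / 313/1152 = 160/313
P(V=1 | obs) = 17/128 / 313/1152 = 153/313

P(V=0) = 160/313, P(V=1) = 153/313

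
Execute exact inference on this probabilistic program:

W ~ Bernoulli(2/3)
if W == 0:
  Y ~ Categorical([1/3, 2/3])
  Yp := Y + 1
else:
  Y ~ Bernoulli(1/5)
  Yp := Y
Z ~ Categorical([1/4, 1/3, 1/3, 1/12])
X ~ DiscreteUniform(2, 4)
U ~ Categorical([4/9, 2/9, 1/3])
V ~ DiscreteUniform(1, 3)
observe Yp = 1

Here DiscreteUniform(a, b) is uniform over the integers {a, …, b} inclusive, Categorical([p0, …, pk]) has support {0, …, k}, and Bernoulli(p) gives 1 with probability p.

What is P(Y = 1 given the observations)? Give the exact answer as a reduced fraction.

P(Y = 1 | obs) = 6/11

Enumerate traces; 216 have nonzero weight after conditioning:
  (W=0, Y=0, Z=0, X=2, U=0, V=1) weight 1/729
  (W=0, Y=0, Z=0, X=2, U=0, V=2) weight 1/729
  (W=0, Y=0, Z=0, X=2, U=0, V=3) weight 1/729
  (W=0, Y=0, Z=0, X=2, U=1, V=1) weight 1/1458
  (W=0, Y=0, Z=0, X=2, U=1, V=2) weight 1/1458
  (W=0, Y=0, Z=0, X=2, U=1, V=3) weight 1/1458
  (W=0, Y=0, Z=0, X=2, U=2, V=1) weight 1/972
  (W=0, Y=0, Z=0, X=2, U=2, V=2) weight 1/972
  (W=1, Y=1, Z=0, X=2, U=0, V=1) weight 2/1215
  … 207 more
Group by Y:
  weight(Y=0) = 1/9
  weight(Y=1) = 2/15
Total weight = 1/9 + 2/15 = 11/45
P(Y=0 | obs) = 1/9 / 11/45 = 5/11
P(Y=1 | obs) = 2/15 / 11/45 = 6/11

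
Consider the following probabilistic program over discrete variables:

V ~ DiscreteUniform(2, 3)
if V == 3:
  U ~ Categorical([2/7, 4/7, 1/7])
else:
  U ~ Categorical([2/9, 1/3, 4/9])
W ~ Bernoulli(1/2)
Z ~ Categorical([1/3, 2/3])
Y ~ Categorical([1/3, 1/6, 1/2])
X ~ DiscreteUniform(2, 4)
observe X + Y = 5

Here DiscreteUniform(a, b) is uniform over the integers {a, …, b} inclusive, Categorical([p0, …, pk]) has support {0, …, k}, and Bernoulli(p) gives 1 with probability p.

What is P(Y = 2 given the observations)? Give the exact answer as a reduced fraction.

P(Y = 2 | obs) = 3/4

Enumerate traces; 48 have nonzero weight after conditioning:
  (V=2, U=0, W=0, Z=0, Y=1, X=4) weight 1/972
  (V=2, U=0, W=0, Z=0, Y=2, X=3) weight 1/324
  (V=2, U=0, W=0, Z=1, Y=1, X=4) weight 1/486
  (V=2, U=0, W=0, Z=1, Y=2, X=3) weight 1/162
  (V=2, U=0, W=1, Z=0, Y=1, X=4) weight 1/972
  (V=2, U=0, W=1, Z=0, Y=2, X=3) weight 1/324
  (V=2, U=0, W=1, Z=1, Y=1, X=4) weight 1/486
  (V=2, U=0, W=1, Z=1, Y=2, X=3) weight 1/162
  … 40 more
Group by Y:
  weight(Y=1) = 1/18
  weight(Y=2) = 1/6
Total weight = 1/18 + 1/6 = 2/9
P(Y=1 | obs) = 1/18 / 2/9 = 1/4
P(Y=2 | obs) = 1/6 / 2/9 = 3/4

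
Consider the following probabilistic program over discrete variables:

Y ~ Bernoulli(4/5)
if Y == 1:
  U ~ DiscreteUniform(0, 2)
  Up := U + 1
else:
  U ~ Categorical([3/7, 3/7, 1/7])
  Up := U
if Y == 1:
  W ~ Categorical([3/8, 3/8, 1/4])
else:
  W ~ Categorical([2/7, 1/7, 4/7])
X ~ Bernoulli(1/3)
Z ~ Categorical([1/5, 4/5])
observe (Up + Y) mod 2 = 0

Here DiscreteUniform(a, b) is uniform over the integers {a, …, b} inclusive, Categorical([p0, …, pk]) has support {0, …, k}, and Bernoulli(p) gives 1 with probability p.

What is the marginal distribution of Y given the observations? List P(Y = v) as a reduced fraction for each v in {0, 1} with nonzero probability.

P(Y=0) = 3/17, P(Y=1) = 14/17

Enumerate traces; 48 have nonzero weight after conditioning:
  (Y=0, U=0, W=0, X=0, Z=0) weight 4/1225
  (Y=0, U=0, W=0, X=0, Z=1) weight 16/1225
  (Y=0, U=0, W=0, X=1, Z=0) weight 2/1225
  (Y=0, U=0, W=0, X=1, Z=1) weight 8/1225
  (Y=0, U=0, W=1, X=0, Z=0) weight 2/1225
  (Y=0, U=0, W=1, X=0, Z=1) weight 8/1225
  (Y=0, U=0, W=1, X=1, Z=0) weight 1/1225
  (Y=0, U=0, W=1, X=1, Z=1) weight 4/1225
  (Y=1, U=0, W=0, X=0, Z=0) weight 1/75
  … 39 more
Group by Y:
  weight(Y=0) = 4/35
  weight(Y=1) = 8/15
Total weight = 4/35 + 8/15 = 68/105
P(Y=0 | obs) = 4/35 / 68/105 = 3/17
P(Y=1 | obs) = 8/15 / 68/105 = 14/17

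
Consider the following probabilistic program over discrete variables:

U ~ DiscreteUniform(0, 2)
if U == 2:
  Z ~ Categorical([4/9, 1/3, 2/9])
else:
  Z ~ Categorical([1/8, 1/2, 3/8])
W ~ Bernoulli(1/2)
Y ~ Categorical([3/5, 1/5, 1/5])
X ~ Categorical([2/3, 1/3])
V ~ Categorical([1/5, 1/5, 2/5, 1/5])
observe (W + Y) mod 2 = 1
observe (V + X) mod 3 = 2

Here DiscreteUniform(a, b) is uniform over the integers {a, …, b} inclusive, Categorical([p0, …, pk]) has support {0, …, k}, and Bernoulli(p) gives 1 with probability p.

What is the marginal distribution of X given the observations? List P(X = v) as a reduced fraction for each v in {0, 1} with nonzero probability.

Enumerate traces; 54 have nonzero weight after conditioning:
  (U=0, Z=0, W=0, Y=1, X=0, V=2) weight 1/900
  (U=0, Z=0, W=0, Y=1, X=1, V=1) weight 1/3600
  (U=0, Z=0, W=1, Y=0, X=0, V=2) weight 1/300
  (U=0, Z=0, W=1, Y=0, X=1, V=1) weight 1/1200
  (U=0, Z=0, W=1, Y=2, X=0, V=2) weight 1/900
  (U=0, Z=0, W=1, Y=2, X=1, V=1) weight 1/3600
  (U=0, Z=1, W=0, Y=1, X=0, V=2) weight 1/225
  (U=0, Z=1, W=0, Y=1, X=1, V=1) weight 1/900
  … 46 more
Group by X:
  weight(X=0) = 2/15
  weight(X=1) = 1/30
Total weight = 2/15 + 1/30 = 1/6
P(X=0 | obs) = 2/15 / 1/6 = 4/5
P(X=1 | obs) = 1/30 / 1/6 = 1/5

P(X=0) = 4/5, P(X=1) = 1/5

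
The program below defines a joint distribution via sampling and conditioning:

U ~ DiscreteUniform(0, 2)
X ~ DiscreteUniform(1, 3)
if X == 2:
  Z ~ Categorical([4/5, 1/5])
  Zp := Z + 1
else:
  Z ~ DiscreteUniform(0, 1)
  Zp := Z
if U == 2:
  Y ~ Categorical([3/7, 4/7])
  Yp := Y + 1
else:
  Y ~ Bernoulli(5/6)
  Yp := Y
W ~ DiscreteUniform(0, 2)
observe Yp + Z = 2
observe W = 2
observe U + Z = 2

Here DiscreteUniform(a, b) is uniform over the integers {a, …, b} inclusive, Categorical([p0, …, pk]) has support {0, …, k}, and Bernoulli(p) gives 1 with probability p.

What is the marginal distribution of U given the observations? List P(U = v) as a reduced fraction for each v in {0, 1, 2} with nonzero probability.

Enumerate traces; 6 have nonzero weight after conditioning:
  (U=1, X=1, Z=1, Y=1, W=2) weight 5/324
  (U=1, X=2, Z=1, Y=1, W=2) weight 1/162
  (U=1, X=3, Z=1, Y=1, W=2) weight 5/324
  (U=2, X=1, Z=0, Y=1, W=2) weight 2/189
  (U=2, X=2, Z=0, Y=1, W=2) weight 16/945
  (U=2, X=3, Z=0, Y=1, W=2) weight 2/189
Group by U:
  weight(U=1) = 1/27
  weight(U=2) = 4/105
Total weight = 1/27 + 4/105 = 71/945
P(U=1 | obs) = 1/27 / 71/945 = 35/71
P(U=2 | obs) = 4/105 / 71/945 = 36/71

P(U=1) = 35/71, P(U=2) = 36/71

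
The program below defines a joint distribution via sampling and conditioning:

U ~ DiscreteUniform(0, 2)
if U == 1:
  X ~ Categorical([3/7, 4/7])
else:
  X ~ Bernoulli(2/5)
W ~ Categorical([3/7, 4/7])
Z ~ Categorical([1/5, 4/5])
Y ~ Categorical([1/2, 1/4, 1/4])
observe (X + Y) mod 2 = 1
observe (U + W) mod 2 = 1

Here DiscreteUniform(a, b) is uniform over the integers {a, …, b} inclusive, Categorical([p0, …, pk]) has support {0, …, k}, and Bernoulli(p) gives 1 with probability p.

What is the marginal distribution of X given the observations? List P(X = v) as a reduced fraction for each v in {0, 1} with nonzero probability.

Enumerate traces; 18 have nonzero weight after conditioning:
  (U=0, X=0, W=1, Z=0, Y=1) weight 1/175
  (U=0, X=0, W=1, Z=1, Y=1) weight 4/175
  (U=0, X=1, W=1, Z=0, Y=0) weight 4/525
  (U=0, X=1, W=1, Z=0, Y=2) weight 2/525
  (U=0, X=1, W=1, Z=1, Y=0) weight 16/525
  (U=0, X=1, W=1, Z=1, Y=2) weight 8/525
  (U=1, X=0, W=0, Z=0, Y=1) weight 3/980
  (U=1, X=0, W=0, Z=1, Y=1) weight 3/245
  … 10 more
Group by X:
  weight(X=0) = 71/980
  weight(X=1) = 43/245
Total weight = 71/980 + 43/245 = 243/980
P(X=0 | obs) = 71/980 / 243/980 = 71/243
P(X=1 | obs) = 43/245 / 243/980 = 172/243

P(X=0) = 71/243, P(X=1) = 172/243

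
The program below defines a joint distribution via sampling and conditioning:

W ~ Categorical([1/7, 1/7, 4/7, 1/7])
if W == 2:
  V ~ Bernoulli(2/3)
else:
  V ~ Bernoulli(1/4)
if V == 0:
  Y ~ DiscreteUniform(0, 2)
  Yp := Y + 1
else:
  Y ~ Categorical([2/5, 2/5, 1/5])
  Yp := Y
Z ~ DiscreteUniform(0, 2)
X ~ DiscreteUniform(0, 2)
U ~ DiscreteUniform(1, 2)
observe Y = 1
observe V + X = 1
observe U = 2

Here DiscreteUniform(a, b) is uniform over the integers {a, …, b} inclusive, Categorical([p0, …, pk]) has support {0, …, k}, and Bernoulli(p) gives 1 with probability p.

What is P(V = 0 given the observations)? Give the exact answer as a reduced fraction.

P(V = 0 | obs) = 215/461

Enumerate traces; 24 have nonzero weight after conditioning:
  (W=0, V=0, Y=1, Z=0, X=1, U=2) weight 1/504
  (W=0, V=0, Y=1, Z=1, X=1, U=2) weight 1/504
  (W=0, V=0, Y=1, Z=2, X=1, U=2) weight 1/504
  (W=0, V=1, Y=1, Z=0, X=0, U=2) weight 1/1260
  (W=0, V=1, Y=1, Z=1, X=0, U=2) weight 1/1260
  (W=0, V=1, Y=1, Z=2, X=0, U=2) weight 1/1260
  (W=1, V=0, Y=1, Z=0, X=1, U=2) weight 1/504
  (W=1, V=0, Y=1, Z=1, X=1, U=2) weight 1/504
  … 16 more
Group by V:
  weight(V=0) = 43/1512
  weight(V=1) = 41/1260
Total weight = 43/1512 + 41/1260 = 461/7560
P(V=0 | obs) = 43/1512 / 461/7560 = 215/461
P(V=1 | obs) = 41/1260 / 461/7560 = 246/461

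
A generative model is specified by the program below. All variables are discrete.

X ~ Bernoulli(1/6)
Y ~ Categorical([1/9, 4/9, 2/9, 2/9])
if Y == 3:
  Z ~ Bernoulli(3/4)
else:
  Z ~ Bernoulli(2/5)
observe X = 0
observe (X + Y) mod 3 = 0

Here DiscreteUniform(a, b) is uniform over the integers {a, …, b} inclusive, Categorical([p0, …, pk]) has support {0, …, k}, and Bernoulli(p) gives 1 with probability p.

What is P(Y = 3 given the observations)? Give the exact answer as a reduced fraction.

P(Y = 3 | obs) = 2/3

Enumerate traces; 4 have nonzero weight after conditioning:
  (X=0, Y=0, Z=0) weight 1/18
  (X=0, Y=0, Z=1) weight 1/27
  (X=0, Y=3, Z=0) weight 5/108
  (X=0, Y=3, Z=1) weight 5/36
Group by Y:
  weight(Y=0) = 5/54
  weight(Y=3) = 5/27
Total weight = 5/54 + 5/27 = 5/18
P(Y=0 | obs) = 5/54 / 5/18 = 1/3
P(Y=3 | obs) = 5/27 / 5/18 = 2/3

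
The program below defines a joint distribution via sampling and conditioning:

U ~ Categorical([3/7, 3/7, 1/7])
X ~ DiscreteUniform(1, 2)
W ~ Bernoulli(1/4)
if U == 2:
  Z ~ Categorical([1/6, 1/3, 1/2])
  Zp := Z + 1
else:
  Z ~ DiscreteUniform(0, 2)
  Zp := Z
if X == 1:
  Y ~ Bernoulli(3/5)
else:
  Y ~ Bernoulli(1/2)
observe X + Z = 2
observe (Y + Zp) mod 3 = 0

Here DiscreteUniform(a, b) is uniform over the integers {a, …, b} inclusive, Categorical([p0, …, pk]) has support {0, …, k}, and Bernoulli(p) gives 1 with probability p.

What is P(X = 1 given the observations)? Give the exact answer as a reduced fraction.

Enumerate traces; 6 have nonzero weight after conditioning:
  (U=0, X=2, W=0, Z=0, Y=0) weight 3/112
  (U=0, X=2, W=1, Z=0, Y=0) weight 1/112
  (U=1, X=2, W=0, Z=0, Y=0) weight 3/112
  (U=1, X=2, W=1, Z=0, Y=0) weight 1/112
  (U=2, X=1, W=0, Z=1, Y=1) weight 3/280
  (U=2, X=1, W=1, Z=1, Y=1) weight 1/280
Group by X:
  weight(X=1) = 1/70
  weight(X=2) = 1/14
Total weight = 1/70 + 1/14 = 3/35
P(X=1 | obs) = 1/70 / 3/35 = 1/6
P(X=2 | obs) = 1/14 / 3/35 = 5/6

P(X = 1 | obs) = 1/6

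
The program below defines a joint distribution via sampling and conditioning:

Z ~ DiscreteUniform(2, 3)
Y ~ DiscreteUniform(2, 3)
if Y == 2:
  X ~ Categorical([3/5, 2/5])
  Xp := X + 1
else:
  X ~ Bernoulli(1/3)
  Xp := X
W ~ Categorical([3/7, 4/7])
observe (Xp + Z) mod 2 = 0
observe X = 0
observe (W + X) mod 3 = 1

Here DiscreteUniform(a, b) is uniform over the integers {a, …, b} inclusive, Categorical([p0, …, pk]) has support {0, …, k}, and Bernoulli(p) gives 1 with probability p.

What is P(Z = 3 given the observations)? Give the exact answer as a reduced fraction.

P(Z = 3 | obs) = 9/19

Enumerate traces; 2 have nonzero weight after conditioning:
  (Z=2, Y=3, X=0, W=1) weight 2/21
  (Z=3, Y=2, X=0, W=1) weight 3/35
Group by Z:
  weight(Z=2) = 2/21
  weight(Z=3) = 3/35
Total weight = 2/21 + 3/35 = 19/105
P(Z=2 | obs) = 2/21 / 19/105 = 10/19
P(Z=3 | obs) = 3/35 / 19/105 = 9/19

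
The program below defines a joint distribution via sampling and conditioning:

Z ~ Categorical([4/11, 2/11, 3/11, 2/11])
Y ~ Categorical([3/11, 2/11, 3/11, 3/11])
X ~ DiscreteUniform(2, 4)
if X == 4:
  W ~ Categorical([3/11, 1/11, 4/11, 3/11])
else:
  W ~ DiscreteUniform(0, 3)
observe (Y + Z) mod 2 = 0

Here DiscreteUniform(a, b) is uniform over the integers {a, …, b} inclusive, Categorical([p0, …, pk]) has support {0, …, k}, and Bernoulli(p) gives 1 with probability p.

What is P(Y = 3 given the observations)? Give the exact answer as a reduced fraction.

P(Y = 3 | obs) = 6/31

Enumerate traces; 96 have nonzero weight after conditioning:
  (Z=0, Y=0, X=2, W=0) weight 1/121
  (Z=0, Y=0, X=2, W=1) weight 1/121
  (Z=0, Y=0, X=2, W=2) weight 1/121
  (Z=0, Y=0, X=2, W=3) weight 1/121
  (Z=0, Y=0, X=3, W=0) weight 1/121
  (Z=0, Y=0, X=3, W=1) weight 1/121
  (Z=0, Y=0, X=3, W=2) weight 1/121
  (Z=0, Y=0, X=3, W=3) weight 1/121
  (Z=0, Y=2, X=2, W=0) weight 1/121
  (Z=1, Y=1, X=2, W=0) weight 1/363
  … 86 more
Group by Y:
  weight(Y=0) = 21/121
  weight(Y=1) = 8/121
  weight(Y=2) = 21/121
  weight(Y=3) = 12/121
Total weight = 21/121 + 8/121 + 21/121 + 12/121 = 62/121
P(Y=0 | obs) = 21/121 / 62/121 = 21/62
P(Y=1 | obs) = 8/121 / 62/121 = 4/31
P(Y=2 | obs) = 21/121 / 62/121 = 21/62
P(Y=3 | obs) = 12/121 / 62/121 = 6/31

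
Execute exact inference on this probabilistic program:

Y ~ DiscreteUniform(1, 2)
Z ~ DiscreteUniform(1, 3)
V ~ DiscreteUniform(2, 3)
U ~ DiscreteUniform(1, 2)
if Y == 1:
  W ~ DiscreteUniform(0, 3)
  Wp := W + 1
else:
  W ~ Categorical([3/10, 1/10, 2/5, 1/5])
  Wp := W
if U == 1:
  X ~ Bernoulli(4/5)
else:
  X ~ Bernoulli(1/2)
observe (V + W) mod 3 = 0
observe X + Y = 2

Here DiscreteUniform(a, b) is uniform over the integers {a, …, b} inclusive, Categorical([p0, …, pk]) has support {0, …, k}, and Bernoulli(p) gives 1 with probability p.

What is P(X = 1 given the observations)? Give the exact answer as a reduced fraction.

Enumerate traces; 36 have nonzero weight after conditioning:
  (Y=1, Z=1, V=2, U=1, W=1, X=1) weight 1/120
  (Y=1, Z=1, V=2, U=2, W=1, X=1) weight 1/192
  (Y=1, Z=1, V=3, U=1, W=0, X=1) weight 1/120
  (Y=1, Z=1, V=3, U=1, W=3, X=1) weight 1/120
  (Y=1, Z=1, V=3, U=2, W=0, X=1) weight 1/192
  (Y=1, Z=1, V=3, U=2, W=3, X=1) weight 1/192
  (Y=1, Z=2, V=2, U=1, W=1, X=1) weight 1/120
  (Y=1, Z=2, V=2, U=2, W=1, X=1) weight 1/192
  (Y=2, Z=1, V=2, U=1, W=1, X=0) weight 1/1200
  … 27 more
Group by X:
  weight(X=0) = 21/400
  weight(X=1) = 39/320
Total weight = 21/400 + 39/320 = 279/1600
P(X=0 | obs) = 21/400 / 279/1600 = 28/93
P(X=1 | obs) = 39/320 / 279/1600 = 65/93

P(X = 1 | obs) = 65/93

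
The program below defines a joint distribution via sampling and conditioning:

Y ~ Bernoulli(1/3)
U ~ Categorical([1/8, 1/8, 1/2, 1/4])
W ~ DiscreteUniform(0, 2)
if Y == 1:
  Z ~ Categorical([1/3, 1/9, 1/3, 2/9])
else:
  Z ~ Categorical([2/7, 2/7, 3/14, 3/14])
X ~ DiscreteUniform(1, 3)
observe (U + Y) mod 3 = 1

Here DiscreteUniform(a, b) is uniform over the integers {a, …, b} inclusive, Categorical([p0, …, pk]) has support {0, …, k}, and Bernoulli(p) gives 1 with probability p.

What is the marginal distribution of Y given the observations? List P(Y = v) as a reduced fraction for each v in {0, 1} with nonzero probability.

Enumerate traces; 108 have nonzero weight after conditioning:
  (Y=0, U=1, W=0, Z=0, X=1) weight 1/378
  (Y=0, U=1, W=0, Z=0, X=2) weight 1/378
  (Y=0, U=1, W=0, Z=0, X=3) weight 1/378
  (Y=0, U=1, W=0, Z=1, X=1) weight 1/378
  (Y=0, U=1, W=0, Z=1, X=2) weight 1/378
  (Y=0, U=1, W=0, Z=1, X=3) weight 1/378
  (Y=0, U=1, W=0, Z=2, X=1) weight 1/504
  (Y=0, U=1, W=0, Z=2, X=2) weight 1/504
  (Y=1, U=0, W=0, Z=0, X=1) weight 1/648
  … 99 more
Group by Y:
  weight(Y=0) = 1/12
  weight(Y=1) = 1/8
Total weight = 1/12 + 1/8 = 5/24
P(Y=0 | obs) = 1/12 / 5/24 = 2/5
P(Y=1 | obs) = 1/8 / 5/24 = 3/5

P(Y=0) = 2/5, P(Y=1) = 3/5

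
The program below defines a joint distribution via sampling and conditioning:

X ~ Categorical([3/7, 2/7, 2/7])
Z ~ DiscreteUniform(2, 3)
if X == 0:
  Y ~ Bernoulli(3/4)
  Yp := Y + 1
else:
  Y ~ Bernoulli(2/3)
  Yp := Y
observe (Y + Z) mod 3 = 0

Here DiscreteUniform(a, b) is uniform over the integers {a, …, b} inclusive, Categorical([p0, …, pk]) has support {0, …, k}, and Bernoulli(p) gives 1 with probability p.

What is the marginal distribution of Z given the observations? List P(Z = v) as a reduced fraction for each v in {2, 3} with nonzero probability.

P(Z=2) = 59/84, P(Z=3) = 25/84

Enumerate traces; 6 have nonzero weight after conditioning:
  (X=0, Z=2, Y=1) weight 9/56
  (X=0, Z=3, Y=0) weight 3/56
  (X=1, Z=2, Y=1) weight 2/21
  (X=1, Z=3, Y=0) weight 1/21
  (X=2, Z=2, Y=1) weight 2/21
  (X=2, Z=3, Y=0) weight 1/21
Group by Z:
  weight(Z=2) = 59/168
  weight(Z=3) = 25/168
Total weight = 59/168 + 25/168 = 1/2
P(Z=2 | obs) = 59/168 / 1/2 = 59/84
P(Z=3 | obs) = 25/168 / 1/2 = 25/84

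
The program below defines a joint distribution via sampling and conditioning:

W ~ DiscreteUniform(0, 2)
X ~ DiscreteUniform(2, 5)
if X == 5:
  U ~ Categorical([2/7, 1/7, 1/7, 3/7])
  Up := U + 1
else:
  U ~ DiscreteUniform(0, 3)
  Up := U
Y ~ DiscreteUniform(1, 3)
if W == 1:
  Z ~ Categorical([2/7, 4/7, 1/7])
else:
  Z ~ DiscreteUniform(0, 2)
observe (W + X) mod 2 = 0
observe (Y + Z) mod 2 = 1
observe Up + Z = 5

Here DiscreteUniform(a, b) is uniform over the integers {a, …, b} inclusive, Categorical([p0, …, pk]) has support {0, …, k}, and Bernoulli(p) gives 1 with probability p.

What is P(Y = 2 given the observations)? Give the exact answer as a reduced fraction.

P(Y = 2 | obs) = 72/301

Enumerate traces; 13 have nonzero weight after conditioning:
  (W=0, X=2, U=3, Y=1, Z=2) weight 1/432
  (W=0, X=2, U=3, Y=3, Z=2) weight 1/432
  (W=0, X=4, U=3, Y=1, Z=2) weight 1/432
  (W=0, X=4, U=3, Y=3, Z=2) weight 1/432
  (W=1, X=3, U=3, Y=1, Z=2) weight 1/1008
  (W=1, X=3, U=3, Y=3, Z=2) weight 1/1008
  (W=1, X=5, U=2, Y=1, Z=2) weight 1/1764
  (W=1, X=5, U=2, Y=3, Z=2) weight 1/1764
  (W=1, X=5, U=3, Y=2, Z=1) weight 1/147
  … 4 more
Group by Y:
  weight(Y=1) = 229/21168
  weight(Y=2) = 1/147
  weight(Y=3) = 229/21168
Total weight = 229/21168 + 1/147 + 229/21168 = 43/1512
P(Y=1 | obs) = 229/21168 / 43/1512 = 229/602
P(Y=2 | obs) = 1/147 / 43/1512 = 72/301
P(Y=3 | obs) = 229/21168 / 43/1512 = 229/602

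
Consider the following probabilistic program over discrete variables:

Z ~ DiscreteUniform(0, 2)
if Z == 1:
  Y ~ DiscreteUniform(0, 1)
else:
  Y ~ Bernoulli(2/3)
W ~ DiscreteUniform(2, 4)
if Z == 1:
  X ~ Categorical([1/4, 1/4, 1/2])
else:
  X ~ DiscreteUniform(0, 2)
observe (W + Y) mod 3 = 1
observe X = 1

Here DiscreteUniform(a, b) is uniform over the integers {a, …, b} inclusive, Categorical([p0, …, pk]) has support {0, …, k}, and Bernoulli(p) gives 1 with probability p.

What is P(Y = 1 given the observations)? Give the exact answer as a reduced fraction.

P(Y = 1 | obs) = 41/66

Enumerate traces; 6 have nonzero weight after conditioning:
  (Z=0, Y=0, W=4, X=1) weight 1/81
  (Z=0, Y=1, W=3, X=1) weight 2/81
  (Z=1, Y=0, W=4, X=1) weight 1/72
  (Z=1, Y=1, W=3, X=1) weight 1/72
  (Z=2, Y=0, W=4, X=1) weight 1/81
  (Z=2, Y=1, W=3, X=1) weight 2/81
Group by Y:
  weight(Y=0) = 25/648
  weight(Y=1) = 41/648
Total weight = 25/648 + 41/648 = 11/108
P(Y=0 | obs) = 25/648 / 11/108 = 25/66
P(Y=1 | obs) = 41/648 / 11/108 = 41/66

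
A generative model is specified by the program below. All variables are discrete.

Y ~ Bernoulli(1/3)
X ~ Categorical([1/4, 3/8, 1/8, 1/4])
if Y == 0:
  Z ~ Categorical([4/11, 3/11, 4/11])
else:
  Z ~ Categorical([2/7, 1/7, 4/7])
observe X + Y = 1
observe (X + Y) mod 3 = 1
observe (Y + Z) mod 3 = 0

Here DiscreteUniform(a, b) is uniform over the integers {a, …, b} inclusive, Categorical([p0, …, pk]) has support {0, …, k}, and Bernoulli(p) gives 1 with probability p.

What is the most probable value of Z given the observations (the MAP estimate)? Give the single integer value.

argmax_v P(Z = v | obs) = 0

Enumerate traces; 2 have nonzero weight after conditioning:
  (Y=0, X=1, Z=0) weight 1/11
  (Y=1, X=0, Z=2) weight 1/21
Group by Z:
  weight(Z=0) = 1/11
  weight(Z=2) = 1/21
Total weight = 1/11 + 1/21 = 32/231
P(Z=0 | obs) = 1/11 / 32/231 = 21/32
P(Z=2 | obs) = 1/21 / 32/231 = 11/32
argmax = 0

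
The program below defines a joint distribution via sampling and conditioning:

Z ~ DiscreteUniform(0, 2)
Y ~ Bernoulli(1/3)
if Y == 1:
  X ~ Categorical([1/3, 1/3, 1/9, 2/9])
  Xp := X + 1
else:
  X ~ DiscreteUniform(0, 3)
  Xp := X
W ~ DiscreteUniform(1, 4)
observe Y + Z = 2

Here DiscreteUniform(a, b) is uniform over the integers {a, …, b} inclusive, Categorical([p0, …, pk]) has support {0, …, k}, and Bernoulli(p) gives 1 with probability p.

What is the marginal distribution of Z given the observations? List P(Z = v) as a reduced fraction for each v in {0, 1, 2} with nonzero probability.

Enumerate traces; 32 have nonzero weight after conditioning:
  (Z=1, Y=1, X=0, W=1) weight 1/108
  (Z=1, Y=1, X=0, W=2) weight 1/108
  (Z=1, Y=1, X=0, W=3) weight 1/108
  (Z=1, Y=1, X=0, W=4) weight 1/108
  (Z=1, Y=1, X=1, W=1) weight 1/108
  (Z=1, Y=1, X=1, W=2) weight 1/108
  (Z=1, Y=1, X=1, W=3) weight 1/108
  (Z=1, Y=1, X=1, W=4) weight 1/108
  (Z=2, Y=0, X=0, W=1) weight 1/72
  … 23 more
Group by Z:
  weight(Z=1) = 1/9
  weight(Z=2) = 2/9
Total weight = 1/9 + 2/9 = 1/3
P(Z=1 | obs) = 1/9 / 1/3 = 1/3
P(Z=2 | obs) = 2/9 / 1/3 = 2/3

P(Z=1) = 1/3, P(Z=2) = 2/3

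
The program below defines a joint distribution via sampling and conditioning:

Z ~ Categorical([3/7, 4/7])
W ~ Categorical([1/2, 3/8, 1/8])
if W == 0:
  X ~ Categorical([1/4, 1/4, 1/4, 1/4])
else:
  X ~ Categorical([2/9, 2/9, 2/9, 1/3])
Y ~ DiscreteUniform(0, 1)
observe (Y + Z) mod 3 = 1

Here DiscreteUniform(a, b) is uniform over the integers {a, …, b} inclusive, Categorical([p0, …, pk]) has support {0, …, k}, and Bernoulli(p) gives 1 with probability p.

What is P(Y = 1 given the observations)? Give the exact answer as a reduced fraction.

P(Y = 1 | obs) = 3/7

Enumerate traces; 24 have nonzero weight after conditioning:
  (Z=0, W=0, X=0, Y=1) weight 3/112
  (Z=0, W=0, X=1, Y=1) weight 3/112
  (Z=0, W=0, X=2, Y=1) weight 3/112
  (Z=0, W=0, X=3, Y=1) weight 3/112
  (Z=0, W=1, X=0, Y=1) weight 1/56
  (Z=0, W=1, X=1, Y=1) weight 1/56
  (Z=0, W=1, X=2, Y=1) weight 1/56
  (Z=0, W=1, X=3, Y=1) weight 3/112
  (Z=1, W=0, X=0, Y=0) weight 1/28
  … 15 more
Group by Y:
  weight(Y=0) = 2/7
  weight(Y=1) = 3/14
Total weight = 2/7 + 3/14 = 1/2
P(Y=0 | obs) = 2/7 / 1/2 = 4/7
P(Y=1 | obs) = 3/14 / 1/2 = 3/7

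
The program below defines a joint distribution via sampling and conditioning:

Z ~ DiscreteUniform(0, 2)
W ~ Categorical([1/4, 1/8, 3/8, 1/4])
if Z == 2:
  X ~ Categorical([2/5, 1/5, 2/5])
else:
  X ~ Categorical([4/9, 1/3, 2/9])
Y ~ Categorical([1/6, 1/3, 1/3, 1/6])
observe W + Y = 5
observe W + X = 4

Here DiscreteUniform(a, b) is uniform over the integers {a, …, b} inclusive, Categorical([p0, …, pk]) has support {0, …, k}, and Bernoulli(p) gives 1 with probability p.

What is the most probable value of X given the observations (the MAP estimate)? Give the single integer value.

argmax_v P(X = v | obs) = 1

Enumerate traces; 6 have nonzero weight after conditioning:
  (Z=0, W=2, X=2, Y=3) weight 1/216
  (Z=0, W=3, X=1, Y=2) weight 1/108
  (Z=1, W=2, X=2, Y=3) weight 1/216
  (Z=1, W=3, X=1, Y=2) weight 1/108
  (Z=2, W=2, X=2, Y=3) weight 1/120
  (Z=2, W=3, X=1, Y=2) weight 1/180
Group by X:
  weight(X=1) = 13/540
  weight(X=2) = 19/1080
Total weight = 13/540 + 19/1080 = 1/24
P(X=1 | obs) = 13/540 / 1/24 = 26/45
P(X=2 | obs) = 19/1080 / 1/24 = 19/45
argmax = 1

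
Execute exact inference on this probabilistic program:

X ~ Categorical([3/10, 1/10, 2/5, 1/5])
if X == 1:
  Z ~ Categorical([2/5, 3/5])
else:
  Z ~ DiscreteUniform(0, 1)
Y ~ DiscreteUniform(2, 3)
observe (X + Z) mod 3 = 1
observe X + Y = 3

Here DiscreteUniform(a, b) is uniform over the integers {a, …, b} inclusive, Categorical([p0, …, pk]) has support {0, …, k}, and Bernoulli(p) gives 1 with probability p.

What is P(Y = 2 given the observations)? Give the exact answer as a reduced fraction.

Enumerate traces; 2 have nonzero weight after conditioning:
  (X=0, Z=1, Y=3) weight 3/40
  (X=1, Z=0, Y=2) weight 1/50
Group by Y:
  weight(Y=2) = 1/50
  weight(Y=3) = 3/40
Total weight = 1/50 + 3/40 = 19/200
P(Y=2 | obs) = 1/50 / 19/200 = 4/19
P(Y=3 | obs) = 3/40 / 19/200 = 15/19

P(Y = 2 | obs) = 4/19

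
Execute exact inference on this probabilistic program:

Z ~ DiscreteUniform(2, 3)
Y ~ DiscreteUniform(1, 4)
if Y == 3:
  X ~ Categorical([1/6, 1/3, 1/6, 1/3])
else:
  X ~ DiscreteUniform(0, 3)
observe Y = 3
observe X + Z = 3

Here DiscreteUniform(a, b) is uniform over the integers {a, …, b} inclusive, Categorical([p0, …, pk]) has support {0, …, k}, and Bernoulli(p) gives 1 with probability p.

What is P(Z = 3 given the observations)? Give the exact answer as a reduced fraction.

P(Z = 3 | obs) = 1/3

Enumerate traces; 2 have nonzero weight after conditioning:
  (Z=2, Y=3, X=1) weight 1/24
  (Z=3, Y=3, X=0) weight 1/48
Group by Z:
  weight(Z=2) = 1/24
  weight(Z=3) = 1/48
Total weight = 1/24 + 1/48 = 1/16
P(Z=2 | obs) = 1/24 / 1/16 = 2/3
P(Z=3 | obs) = 1/48 / 1/16 = 1/3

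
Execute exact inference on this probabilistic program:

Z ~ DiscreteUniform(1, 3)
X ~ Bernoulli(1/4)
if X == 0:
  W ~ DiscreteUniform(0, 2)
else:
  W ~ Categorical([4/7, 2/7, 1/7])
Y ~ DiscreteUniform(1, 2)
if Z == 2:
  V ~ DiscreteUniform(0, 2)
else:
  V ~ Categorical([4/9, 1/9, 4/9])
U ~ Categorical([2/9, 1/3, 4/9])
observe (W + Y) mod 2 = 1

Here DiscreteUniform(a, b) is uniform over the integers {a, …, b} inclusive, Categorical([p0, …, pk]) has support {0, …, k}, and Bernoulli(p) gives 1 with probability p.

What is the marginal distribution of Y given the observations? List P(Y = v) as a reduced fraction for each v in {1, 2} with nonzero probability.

Enumerate traces; 162 have nonzero weight after conditioning:
  (Z=1, X=0, W=0, Y=1, V=0, U=0) weight 1/243
  (Z=1, X=0, W=0, Y=1, V=0, U=1) weight 1/162
  (Z=1, X=0, W=0, Y=1, V=0, U=2) weight 2/243
  (Z=1, X=0, W=0, Y=1, V=1, U=0) weight 1/972
  (Z=1, X=0, W=0, Y=1, V=1, U=1) weight 1/648
  (Z=1, X=0, W=0, Y=1, V=1, U=2) weight 1/486
  (Z=1, X=0, W=0, Y=1, V=2, U=0) weight 1/243
  (Z=1, X=0, W=0, Y=1, V=2, U=1) weight 1/162
  (Z=1, X=0, W=1, Y=2, V=0, U=0) weight 1/243
  … 153 more
Group by Y:
  weight(Y=1) = 19/56
  weight(Y=2) = 9/56
Total weight = 19/56 + 9/56 = 1/2
P(Y=1 | obs) = 19/56 / 1/2 = 19/28
P(Y=2 | obs) = 9/56 / 1/2 = 9/28

P(Y=1) = 19/28, P(Y=2) = 9/28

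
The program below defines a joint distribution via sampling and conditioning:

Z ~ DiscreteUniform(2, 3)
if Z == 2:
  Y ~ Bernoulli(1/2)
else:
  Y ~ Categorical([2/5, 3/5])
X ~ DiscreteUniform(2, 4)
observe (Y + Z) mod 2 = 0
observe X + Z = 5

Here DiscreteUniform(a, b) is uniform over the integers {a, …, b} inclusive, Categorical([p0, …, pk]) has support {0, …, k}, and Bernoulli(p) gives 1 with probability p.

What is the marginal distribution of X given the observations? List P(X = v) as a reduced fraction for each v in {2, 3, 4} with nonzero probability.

Enumerate traces; 2 have nonzero weight after conditioning:
  (Z=2, Y=0, X=3) weight 1/12
  (Z=3, Y=1, X=2) weight 1/10
Group by X:
  weight(X=2) = 1/10
  weight(X=3) = 1/12
Total weight = 1/10 + 1/12 = 11/60
P(X=2 | obs) = 1/10 / 11/60 = 6/11
P(X=3 | obs) = 1/12 / 11/60 = 5/11

P(X=2) = 6/11, P(X=3) = 5/11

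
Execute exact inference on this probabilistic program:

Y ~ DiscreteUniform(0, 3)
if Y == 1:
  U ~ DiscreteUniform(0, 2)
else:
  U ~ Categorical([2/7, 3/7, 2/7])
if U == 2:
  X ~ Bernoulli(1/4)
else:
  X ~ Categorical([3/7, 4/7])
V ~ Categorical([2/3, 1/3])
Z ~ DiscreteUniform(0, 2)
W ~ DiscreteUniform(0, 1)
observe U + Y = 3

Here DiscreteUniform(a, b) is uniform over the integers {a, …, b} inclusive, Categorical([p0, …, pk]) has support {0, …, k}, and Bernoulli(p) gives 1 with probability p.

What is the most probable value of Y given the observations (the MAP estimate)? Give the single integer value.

Enumerate traces; 72 have nonzero weight after conditioning:
  (Y=1, U=2, X=0, V=0, Z=0, W=0) weight 1/144
  (Y=1, U=2, X=0, V=0, Z=0, W=1) weight 1/144
  (Y=1, U=2, X=0, V=0, Z=1, W=0) weight 1/144
  (Y=1, U=2, X=0, V=0, Z=1, W=1) weight 1/144
  (Y=1, U=2, X=0, V=0, Z=2, W=0) weight 1/144
  (Y=1, U=2, X=0, V=0, Z=2, W=1) weight 1/144
  (Y=1, U=2, X=0, V=1, Z=0, W=0) weight 1/288
  (Y=1, U=2, X=0, V=1, Z=0, W=1) weight 1/288
  (Y=2, U=1, X=0, V=0, Z=0, W=0) weight 1/196
  (Y=3, U=0, X=0, V=0, Z=0, W=0) weight 1/294
  … 62 more
Group by Y:
  weight(Y=1) = 1/12
  weight(Y=2) = 3/28
  weight(Y=3) = 1/14
Total weight = 1/12 + 3/28 + 1/14 = 11/42
P(Y=1 | obs) = 1/12 / 11/42 = 7/22
P(Y=2 | obs) = 3/28 / 11/42 = 9/22
P(Y=3 | obs) = 1/14 / 11/42 = 3/11
argmax = 2

argmax_v P(Y = v | obs) = 2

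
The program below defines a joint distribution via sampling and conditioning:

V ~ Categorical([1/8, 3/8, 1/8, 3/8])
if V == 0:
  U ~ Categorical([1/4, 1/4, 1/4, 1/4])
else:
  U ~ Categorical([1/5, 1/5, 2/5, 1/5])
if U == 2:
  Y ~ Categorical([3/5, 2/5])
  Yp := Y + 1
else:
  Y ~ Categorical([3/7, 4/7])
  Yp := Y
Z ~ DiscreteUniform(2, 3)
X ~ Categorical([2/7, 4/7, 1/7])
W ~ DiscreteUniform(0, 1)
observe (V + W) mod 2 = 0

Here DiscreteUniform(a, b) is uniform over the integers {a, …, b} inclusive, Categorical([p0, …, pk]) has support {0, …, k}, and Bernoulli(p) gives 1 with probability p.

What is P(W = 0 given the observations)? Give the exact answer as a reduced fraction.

Enumerate traces; 192 have nonzero weight after conditioning:
  (V=0, U=0, Y=0, Z=2, X=0, W=0) weight 3/3136
  (V=0, U=0, Y=0, Z=2, X=1, W=0) weight 3/1568
  (V=0, U=0, Y=0, Z=2, X=2, W=0) weight 3/6272
  (V=0, U=0, Y=0, Z=3, X=0, W=0) weight 3/3136
  (V=0, U=0, Y=0, Z=3, X=1, W=0) weight 3/1568
  (V=0, U=0, Y=0, Z=3, X=2, W=0) weight 3/6272
  (V=0, U=0, Y=1, Z=2, X=0, W=0) weight 1/784
  (V=0, U=0, Y=1, Z=2, X=1, W=0) weight 1/392
  (V=1, U=0, Y=0, Z=2, X=0, W=1) weight 9/3920
  … 183 more
Group by W:
  weight(W=0) = 1/8
  weight(W=1) = 3/8
Total weight = 1/8 + 3/8 = 1/2
P(W=0 | obs) = 1/8 / 1/2 = 1/4
P(W=1 | obs) = 3/8 / 1/2 = 3/4

P(W = 0 | obs) = 1/4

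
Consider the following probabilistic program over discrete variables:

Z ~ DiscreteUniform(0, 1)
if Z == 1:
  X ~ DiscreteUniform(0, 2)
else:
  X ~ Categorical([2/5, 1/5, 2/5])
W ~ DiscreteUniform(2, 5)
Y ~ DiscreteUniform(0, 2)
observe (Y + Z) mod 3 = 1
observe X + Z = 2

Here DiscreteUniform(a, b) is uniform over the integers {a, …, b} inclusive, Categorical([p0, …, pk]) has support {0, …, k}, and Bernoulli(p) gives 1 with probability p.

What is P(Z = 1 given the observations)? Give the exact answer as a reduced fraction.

Enumerate traces; 8 have nonzero weight after conditioning:
  (Z=0, X=2, W=2, Y=1) weight 1/60
  (Z=0, X=2, W=3, Y=1) weight 1/60
  (Z=0, X=2, W=4, Y=1) weight 1/60
  (Z=0, X=2, W=5, Y=1) weight 1/60
  (Z=1, X=1, W=2, Y=0) weight 1/72
  (Z=1, X=1, W=3, Y=0) weight 1/72
  (Z=1, X=1, W=4, Y=0) weight 1/72
  (Z=1, X=1, W=5, Y=0) weight 1/72
Group by Z:
  weight(Z=0) = 1/15
  weight(Z=1) = 1/18
Total weight = 1/15 + 1/18 = 11/90
P(Z=0 | obs) = 1/15 / 11/90 = 6/11
P(Z=1 | obs) = 1/18 / 11/90 = 5/11

P(Z = 1 | obs) = 5/11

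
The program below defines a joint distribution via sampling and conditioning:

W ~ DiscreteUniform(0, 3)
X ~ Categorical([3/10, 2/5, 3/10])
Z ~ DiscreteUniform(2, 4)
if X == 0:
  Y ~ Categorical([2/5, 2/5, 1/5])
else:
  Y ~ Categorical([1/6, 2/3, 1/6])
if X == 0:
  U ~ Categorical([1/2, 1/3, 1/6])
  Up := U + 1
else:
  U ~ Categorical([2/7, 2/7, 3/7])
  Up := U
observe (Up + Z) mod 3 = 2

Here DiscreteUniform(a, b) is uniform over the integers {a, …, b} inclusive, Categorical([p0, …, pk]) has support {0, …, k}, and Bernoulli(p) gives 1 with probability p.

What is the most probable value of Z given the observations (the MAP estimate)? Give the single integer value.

Enumerate traces; 108 have nonzero weight after conditioning:
  (W=0, X=0, Z=2, Y=0, U=2) weight 1/600
  (W=0, X=0, Z=2, Y=1, U=2) weight 1/600
  (W=0, X=0, Z=2, Y=2, U=2) weight 1/1200
  (W=0, X=0, Z=3, Y=0, U=1) weight 1/300
  (W=0, X=0, Z=3, Y=1, U=1) weight 1/300
  (W=0, X=0, Z=3, Y=2, U=1) weight 1/600
  (W=0, X=0, Z=4, Y=0, U=0) weight 1/200
  (W=0, X=0, Z=4, Y=1, U=0) weight 1/200
  … 100 more
Group by Z:
  weight(Z=2) = 1/12
  weight(Z=3) = 2/15
  weight(Z=4) = 7/60
Total weight = 1/12 + 2/15 + 7/60 = 1/3
P(Z=2 | obs) = 1/12 / 1/3 = 1/4
P(Z=3 | obs) = 2/15 / 1/3 = 2/5
P(Z=4 | obs) = 7/60 / 1/3 = 7/20
argmax = 3

argmax_v P(Z = v | obs) = 3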